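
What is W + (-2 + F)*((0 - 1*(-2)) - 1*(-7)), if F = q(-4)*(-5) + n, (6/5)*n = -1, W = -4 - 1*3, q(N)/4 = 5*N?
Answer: 7135/2 ≈ 3567.5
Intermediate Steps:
q(N) = 20*N (q(N) = 4*(5*N) = 20*N)
W = -7 (W = -4 - 3 = -7)
n = -5/6 (n = (5/6)*(-1) = -5/6 ≈ -0.83333)
F = 2395/6 (F = (20*(-4))*(-5) - 5/6 = -80*(-5) - 5/6 = 400 - 5/6 = 2395/6 ≈ 399.17)
W + (-2 + F)*((0 - 1*(-2)) - 1*(-7)) = -7 + (-2 + 2395/6)*((0 - 1*(-2)) - 1*(-7)) = -7 + 2383*((0 + 2) + 7)/6 = -7 + 2383*(2 + 7)/6 = -7 + (2383/6)*9 = -7 + 7149/2 = 7135/2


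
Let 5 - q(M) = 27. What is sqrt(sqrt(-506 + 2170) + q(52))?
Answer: sqrt(-22 + 8*sqrt(26)) ≈ 4.3350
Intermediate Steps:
q(M) = -22 (q(M) = 5 - 1*27 = 5 - 27 = -22)
sqrt(sqrt(-506 + 2170) + q(52)) = sqrt(sqrt(-506 + 2170) - 22) = sqrt(sqrt(1664) - 22) = sqrt(8*sqrt(26) - 22) = sqrt(-22 + 8*sqrt(26))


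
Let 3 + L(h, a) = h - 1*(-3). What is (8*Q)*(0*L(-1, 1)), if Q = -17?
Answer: 0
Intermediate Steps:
L(h, a) = h (L(h, a) = -3 + (h - 1*(-3)) = -3 + (h + 3) = -3 + (3 + h) = h)
(8*Q)*(0*L(-1, 1)) = (8*(-17))*(0*(-1)) = -136*0 = 0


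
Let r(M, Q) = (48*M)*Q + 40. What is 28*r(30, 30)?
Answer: 1210720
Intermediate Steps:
r(M, Q) = 40 + 48*M*Q (r(M, Q) = 48*M*Q + 40 = 40 + 48*M*Q)
28*r(30, 30) = 28*(40 + 48*30*30) = 28*(40 + 43200) = 28*43240 = 1210720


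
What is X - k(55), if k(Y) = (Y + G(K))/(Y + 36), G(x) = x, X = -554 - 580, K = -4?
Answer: -103245/91 ≈ -1134.6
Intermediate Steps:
X = -1134
k(Y) = (-4 + Y)/(36 + Y) (k(Y) = (Y - 4)/(Y + 36) = (-4 + Y)/(36 + Y))
X - k(55) = -1134 - (-4 + 55)/(36 + 55) = -1134 - 51/91 = -103245/91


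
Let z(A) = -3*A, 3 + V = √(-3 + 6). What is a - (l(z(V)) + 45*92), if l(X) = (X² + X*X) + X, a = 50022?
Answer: 45657 + 111*√3 ≈ 45849.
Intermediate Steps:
V = -3 + √3 (V = -3 + √(-3 + 6) = -3 + √3 ≈ -1.2680)
l(X) = X + 2*X² (l(X) = (X² + X²) + X = 2*X² + X = X + 2*X²)
a - (l(z(V)) + 45*92) = 50022 - ((-3*(-3 + √3))*(1 + 2*(-3*(-3 + √3))) + 45*92) = 50022 - ((9 - 3*√3)*(1 + 2*(9 - 3*√3)) + 4140) = 50022 - ((9 - 3*√3)*(1 + (18 - 6*√3)) + 4140) = 50022 - ((9 - 3*√3)*(19 - 6*√3) + 4140) = 50022 - (4140 + (9 - 3*√3)*(19 - 6*√3)) = 50022 + (-4140 - (9 - 3*√3)*(19 - 6*√3)) = 45882 - (9 - 3*√3)*(19 - 6*√3)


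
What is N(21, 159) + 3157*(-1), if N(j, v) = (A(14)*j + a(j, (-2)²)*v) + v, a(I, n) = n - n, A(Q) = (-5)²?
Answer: -2473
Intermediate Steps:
A(Q) = 25
a(I, n) = 0
N(j, v) = v + 25*j (N(j, v) = (25*j + 0*v) + v = (25*j + 0) + v = 25*j + v = v + 25*j)
N(21, 159) + 3157*(-1) = (159 + 25*21) + 3157*(-1) = (159 + 525) - 3157 = 684 - 3157 = -2473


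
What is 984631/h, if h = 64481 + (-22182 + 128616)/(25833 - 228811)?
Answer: 99929215559/6544058992 ≈ 15.270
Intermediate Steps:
h = 6544058992/101489 (h = 64481 + 106434/(-202978) = 64481 + 106434*(-1/202978) = 64481 - 53217/101489 = 6544058992/101489 ≈ 64481.)
984631/h = 984631/(6544058992/101489) = 984631*(101489/6544058992) = 99929215559/6544058992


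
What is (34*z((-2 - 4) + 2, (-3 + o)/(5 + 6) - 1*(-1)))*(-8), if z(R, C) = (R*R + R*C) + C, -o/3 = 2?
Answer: -46240/11 ≈ -4203.6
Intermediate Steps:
o = -6 (o = -3*2 = -6)
z(R, C) = C + R² + C*R (z(R, C) = (R² + C*R) + C = C + R² + C*R)
(34*z((-2 - 4) + 2, (-3 + o)/(5 + 6) - 1*(-1)))*(-8) = (34*(((-3 - 6)/(5 + 6) - 1*(-1)) + ((-2 - 4) + 2)² + ((-3 - 6)/(5 + 6) - 1*(-1))*((-2 - 4) + 2)))*(-8) = (34*((-9/11 + 1) + (-6 + 2)² + (-9/11 + 1)*(-6 + 2)))*(-8) = (34*((-9*1/11 + 1) + (-4)² + (-9*1/11 + 1)*(-4)))*(-8) = (34*((-9/11 + 1) + 16 + (-9/11 + 1)*(-4)))*(-8) = (34*(2/11 + 16 + (2/11)*(-4)))*(-8) = (34*(2/11 + 16 - 8/11))*(-8) = (34*(170/11))*(-8) = (5780/11)*(-8) = -46240/11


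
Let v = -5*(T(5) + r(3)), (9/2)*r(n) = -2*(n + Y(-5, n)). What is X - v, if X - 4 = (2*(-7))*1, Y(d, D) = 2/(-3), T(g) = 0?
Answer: -410/27 ≈ -15.185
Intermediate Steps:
Y(d, D) = -2/3 (Y(d, D) = 2*(-1/3) = -2/3)
r(n) = 8/27 - 4*n/9 (r(n) = 2*(-2*(n - 2/3))/9 = 2*(-2*(-2/3 + n))/9 = 2*(4/3 - 2*n)/9 = 8/27 - 4*n/9)
v = 140/27 (v = -5*(0 + (8/27 - 4/9*3)) = -5*(0 + (8/27 - 4/3)) = -5*(0 - 28/27) = -5*(-28/27) = 140/27 ≈ 5.1852)
X = -10 (X = 4 + (2*(-7))*1 = 4 - 14*1 = 4 - 14 = -10)
X - v = -10 - 1*140/27 = -10 - 140/27 = -410/27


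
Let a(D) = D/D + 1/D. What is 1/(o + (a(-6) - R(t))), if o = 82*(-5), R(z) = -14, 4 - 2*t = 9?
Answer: -6/2371 ≈ -0.0025306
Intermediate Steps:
t = -5/2 (t = 2 - ½*9 = 2 - 9/2 = -5/2 ≈ -2.5000)
o = -410
a(D) = 1 + 1/D
1/(o + (a(-6) - R(t))) = 1/(-410 + ((1 - 6)/(-6) - 1*(-14))) = 1/(-410 + (-⅙*(-5) + 14)) = 1/(-410 + (⅚ + 14)) = 1/(-410 + 89/6) = 1/(-2371/6) = -6/2371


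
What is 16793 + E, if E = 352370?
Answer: 369163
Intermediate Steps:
16793 + E = 16793 + 352370 = 369163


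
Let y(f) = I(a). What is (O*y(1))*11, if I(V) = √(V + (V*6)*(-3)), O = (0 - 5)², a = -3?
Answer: 275*√51 ≈ 1963.9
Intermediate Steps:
O = 25 (O = (-5)² = 25)
I(V) = √17*√(-V) (I(V) = √(V + (6*V)*(-3)) = √(V - 18*V) = √(-17*V) = √17*√(-V))
y(f) = √51 (y(f) = √17*√(-1*(-3)) = √17*√3 = √51)
(O*y(1))*11 = (25*√51)*11 = 275*√51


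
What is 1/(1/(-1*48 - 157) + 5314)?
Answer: 205/1089369 ≈ 0.00018818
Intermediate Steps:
1/(1/(-1*48 - 157) + 5314) = 1/(1/(-48 - 157) + 5314) = 1/(1/(-205) + 5314) = 1/(-1/205 + 5314) = 1/(1089369/205) = 205/1089369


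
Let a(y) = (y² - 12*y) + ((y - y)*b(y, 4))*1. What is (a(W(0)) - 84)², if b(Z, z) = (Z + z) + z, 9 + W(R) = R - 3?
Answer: 41616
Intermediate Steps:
W(R) = -12 + R (W(R) = -9 + (R - 3) = -9 + (-3 + R) = -12 + R)
b(Z, z) = Z + 2*z
a(y) = y² - 12*y (a(y) = (y² - 12*y) + ((y - y)*(y + 2*4))*1 = (y² - 12*y) + (0*(y + 8))*1 = (y² - 12*y) + (0*(8 + y))*1 = (y² - 12*y) + 0*1 = (y² - 12*y) + 0 = y² - 12*y)
(a(W(0)) - 84)² = ((-12 + 0)*(-12 + (-12 + 0)) - 84)² = (-12*(-12 - 12) - 84)² = (-12*(-24) - 84)² = (288 - 84)² = 204² = 41616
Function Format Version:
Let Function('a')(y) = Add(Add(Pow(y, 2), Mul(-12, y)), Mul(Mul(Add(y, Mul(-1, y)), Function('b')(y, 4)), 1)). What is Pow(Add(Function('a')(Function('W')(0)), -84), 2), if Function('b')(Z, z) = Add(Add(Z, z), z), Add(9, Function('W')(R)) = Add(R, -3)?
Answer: 41616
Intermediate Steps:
Function('W')(R) = Add(-12, R) (Function('W')(R) = Add(-9, Add(R, -3)) = Add(-9, Add(-3, R)) = Add(-12, R))
Function('b')(Z, z) = Add(Z, Mul(2, z))
Function('a')(y) = Add(Pow(y, 2), Mul(-12, y)) (Function('a')(y) = Add(Add(Pow(y, 2), Mul(-12, y)), Mul(Mul(Add(y, Mul(-1, y)), Add(y, Mul(2, 4))), 1)) = Add(Add(Pow(y, 2), Mul(-12, y)), Mul(Mul(0, Add(y, 8)), 1)) = Add(Add(Pow(y, 2), Mul(-12, y)), Mul(Mul(0, Add(8, y)), 1)) = Add(Add(Pow(y, 2), Mul(-12, y)), Mul(0, 1)) = Add(Add(Pow(y, 2), Mul(-12, y)), 0) = Add(Pow(y, 2), Mul(-12, y)))
Pow(Add(Function('a')(Function('W')(0)), -84), 2) = Pow(Add(Mul(Add(-12, 0), Add(-12, Add(-12, 0))), -84), 2) = Pow(Add(Mul(-12, Add(-12, -12)), -84), 2) = Pow(Add(Mul(-12, -24), -84), 2) = Pow(Add(288, -84), 2) = Pow(204, 2) = 41616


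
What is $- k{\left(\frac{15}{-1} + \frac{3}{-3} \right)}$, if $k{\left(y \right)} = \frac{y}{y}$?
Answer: $-1$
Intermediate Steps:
$k{\left(y \right)} = 1$
$- k{\left(\frac{15}{-1} + \frac{3}{-3} \right)} = \left(-1\right) 1 = -1$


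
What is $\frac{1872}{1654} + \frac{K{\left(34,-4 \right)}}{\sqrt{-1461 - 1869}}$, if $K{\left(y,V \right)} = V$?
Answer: $\frac{936}{827} + \frac{2 i \sqrt{370}}{555} \approx 1.1318 + 0.069317 i$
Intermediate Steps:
$\frac{1872}{1654} + \frac{K{\left(34,-4 \right)}}{\sqrt{-1461 - 1869}} = \frac{1872}{1654} - \frac{4}{\sqrt{-1461 - 1869}} = 1872 \cdot \frac{1}{1654} - \frac{4}{\sqrt{-3330}} = \frac{936}{827} - \frac{4}{3 i \sqrt{370}} = \frac{936}{827} - 4 \left(- \frac{i \sqrt{370}}{1110}\right) = \frac{936}{827} + \frac{2 i \sqrt{370}}{555}$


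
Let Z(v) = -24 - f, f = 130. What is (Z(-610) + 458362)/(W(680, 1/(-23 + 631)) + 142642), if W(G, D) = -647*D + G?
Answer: 278590464/87139129 ≈ 3.1971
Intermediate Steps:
Z(v) = -154 (Z(v) = -24 - 1*130 = -24 - 130 = -154)
W(G, D) = G - 647*D
(Z(-610) + 458362)/(W(680, 1/(-23 + 631)) + 142642) = (-154 + 458362)/((680 - 647/(-23 + 631)) + 142642) = 458208/((680 - 647/608) + 142642) = 458208/(412793/608 + 142642) = 458208/(87139129/608) = 458208*(608/87139129) = 278590464/87139129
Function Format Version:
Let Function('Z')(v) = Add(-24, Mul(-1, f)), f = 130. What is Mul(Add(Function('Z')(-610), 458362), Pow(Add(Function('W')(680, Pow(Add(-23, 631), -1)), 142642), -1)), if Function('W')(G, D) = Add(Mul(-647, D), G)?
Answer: Rational(278590464, 87139129) ≈ 3.1971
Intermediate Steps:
Function('Z')(v) = -154 (Function('Z')(v) = Add(-24, Mul(-1, 130)) = Add(-24, -130) = -154)
Function('W')(G, D) = Add(G, Mul(-647, D))
Mul(Add(Function('Z')(-610), 458362), Pow(Add(Function('W')(680, Pow(Add(-23, 631), -1)), 142642), -1)) = Mul(Add(-154, 458362), Pow(Add(Add(680, Mul(-647, Pow(Add(-23, 631), -1))), 142642), -1)) = Mul(458208, Pow(Add(Add(680, Mul(-647, Pow(608, -1))), 142642), -1)) = Mul(458208, Pow(Add(Add(680, Mul(-647, Rational(1, 608))), 142642), -1)) = Mul(458208, Pow(Add(Add(680, Rational(-647, 608)), 142642), -1)) = Mul(458208, Pow(Add(Rational(412793, 608), 142642), -1)) = Mul(458208, Pow(Rational(87139129, 608), -1)) = Mul(458208, Rational(608, 87139129)) = Rational(278590464, 87139129)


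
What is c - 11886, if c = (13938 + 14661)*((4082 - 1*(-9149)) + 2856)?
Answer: 460060227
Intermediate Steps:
c = 460072113 (c = 28599*((4082 + 9149) + 2856) = 28599*(13231 + 2856) = 28599*16087 = 460072113)
c - 11886 = 460072113 - 11886 = 460060227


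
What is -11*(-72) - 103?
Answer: 689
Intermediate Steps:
-11*(-72) - 103 = 792 - 103 = 689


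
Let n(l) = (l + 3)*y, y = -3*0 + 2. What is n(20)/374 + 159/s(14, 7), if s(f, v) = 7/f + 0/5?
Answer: 59489/187 ≈ 318.12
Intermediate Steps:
y = 2 (y = 0 + 2 = 2)
n(l) = 6 + 2*l (n(l) = (l + 3)*2 = (3 + l)*2 = 6 + 2*l)
s(f, v) = 7/f (s(f, v) = 7/f + 0*(1/5) = 7/f + 0 = 7/f)
n(20)/374 + 159/s(14, 7) = (6 + 2*20)/374 + 159/((7/14)) = (6 + 40)*(1/374) + 159/((7*(1/14))) = 46*(1/374) + 159/(1/2) = 23/187 + 159*2 = 23/187 + 318 = 59489/187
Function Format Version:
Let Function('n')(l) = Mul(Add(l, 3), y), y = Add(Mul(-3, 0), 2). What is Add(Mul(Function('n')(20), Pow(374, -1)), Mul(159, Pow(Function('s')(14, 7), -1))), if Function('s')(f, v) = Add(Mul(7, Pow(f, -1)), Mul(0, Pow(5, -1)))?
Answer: Rational(59489, 187) ≈ 318.12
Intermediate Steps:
y = 2 (y = Add(0, 2) = 2)
Function('n')(l) = Add(6, Mul(2, l)) (Function('n')(l) = Mul(Add(l, 3), 2) = Mul(Add(3, l), 2) = Add(6, Mul(2, l)))
Function('s')(f, v) = Mul(7, Pow(f, -1)) (Function('s')(f, v) = Add(Mul(7, Pow(f, -1)), Mul(0, Rational(1, 5))) = Add(Mul(7, Pow(f, -1)), 0) = Mul(7, Pow(f, -1)))
Add(Mul(Function('n')(20), Pow(374, -1)), Mul(159, Pow(Function('s')(14, 7), -1))) = Add(Mul(Add(6, Mul(2, 20)), Pow(374, -1)), Mul(159, Pow(Mul(7, Pow(14, -1)), -1))) = Add(Mul(Add(6, 40), Rational(1, 374)), Mul(159, Pow(Mul(7, Rational(1, 14)), -1))) = Add(Mul(46, Rational(1, 374)), Mul(159, Pow(Rational(1, 2), -1))) = Add(Rational(23, 187), Mul(159, 2)) = Add(Rational(23, 187), 318) = Rational(59489, 187)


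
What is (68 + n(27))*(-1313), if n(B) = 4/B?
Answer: -2415920/27 ≈ -89479.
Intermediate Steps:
(68 + n(27))*(-1313) = (68 + 4/27)*(-1313) = (1840/27)*(-1313) = -2415920/27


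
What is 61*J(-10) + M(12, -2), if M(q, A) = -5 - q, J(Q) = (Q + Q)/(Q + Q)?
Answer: 44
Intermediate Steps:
J(Q) = 1 (J(Q) = (2*Q)/((2*Q)) = (2*Q)*(1/(2*Q)) = 1)
61*J(-10) + M(12, -2) = 61*1 + (-5 - 1*12) = 61 + (-5 - 12) = 61 - 17 = 44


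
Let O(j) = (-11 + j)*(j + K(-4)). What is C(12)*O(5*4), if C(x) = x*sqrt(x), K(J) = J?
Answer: 3456*sqrt(3) ≈ 5986.0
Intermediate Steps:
C(x) = x**(3/2)
O(j) = (-11 + j)*(-4 + j) (O(j) = (-11 + j)*(j - 4) = (-11 + j)*(-4 + j))
C(12)*O(5*4) = 12**(3/2)*(44 + (5*4)**2 - 75*4) = (24*sqrt(3))*(44 + 20**2 - 15*20) = (24*sqrt(3))*(44 + 400 - 300) = (24*sqrt(3))*144 = 3456*sqrt(3)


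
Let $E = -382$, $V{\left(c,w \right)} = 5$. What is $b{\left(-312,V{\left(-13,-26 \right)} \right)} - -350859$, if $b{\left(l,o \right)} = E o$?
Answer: $348949$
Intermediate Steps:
$b{\left(l,o \right)} = - 382 o$
$b{\left(-312,V{\left(-13,-26 \right)} \right)} - -350859 = \left(-382\right) 5 - -350859 = -1910 + 350859 = 348949$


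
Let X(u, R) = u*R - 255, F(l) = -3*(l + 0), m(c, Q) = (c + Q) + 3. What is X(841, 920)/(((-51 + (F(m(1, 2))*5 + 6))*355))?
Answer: -154693/9585 ≈ -16.139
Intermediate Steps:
m(c, Q) = 3 + Q + c (m(c, Q) = (Q + c) + 3 = 3 + Q + c)
F(l) = -3*l
X(u, R) = -255 + R*u (X(u, R) = R*u - 255 = -255 + R*u)
X(841, 920)/(((-51 + (F(m(1, 2))*5 + 6))*355)) = (-255 + 920*841)/(((-51 + (-3*(3 + 2 + 1)*5 + 6))*355)) = (-255 + 773720)/(((-51 + (-3*6*5 + 6))*355)) = 773465/(((-51 + (-18*5 + 6))*355)) = 773465/(((-51 + (-90 + 6))*355)) = 773465/(((-51 - 84)*355)) = 773465/((-135*355)) = 773465/(-47925) = 773465*(-1/47925) = -154693/9585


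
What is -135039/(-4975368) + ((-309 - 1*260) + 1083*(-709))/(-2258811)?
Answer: 1376059985239/3746138655816 ≈ 0.36733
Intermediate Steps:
-135039/(-4975368) + ((-309 - 1*260) + 1083*(-709))/(-2258811) = -135039*(-1/4975368) + ((-309 - 260) - 767847)*(-1/2258811) = 45013/1658456 + (-569 - 767847)*(-1/2258811) = 45013/1658456 - 768416*(-1/2258811) = 45013/1658456 + 768416/2258811 = 1376059985239/3746138655816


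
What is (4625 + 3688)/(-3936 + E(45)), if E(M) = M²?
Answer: -2771/637 ≈ -4.3501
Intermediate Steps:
(4625 + 3688)/(-3936 + E(45)) = (4625 + 3688)/(-3936 + 45²) = 8313/(-3936 + 2025) = 8313/(-1911) = 8313*(-1/1911) = -2771/637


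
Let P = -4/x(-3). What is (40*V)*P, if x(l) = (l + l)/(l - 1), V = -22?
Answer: 7040/3 ≈ 2346.7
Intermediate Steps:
x(l) = 2*l/(-1 + l) (x(l) = (2*l)/(-1 + l) = 2*l/(-1 + l))
P = -8/3 (P = -4/(2*(-3)/(-1 - 3)) = -4/(2*(-3)/(-4)) = -4/(2*(-3)*(-1/4)) = -4/3/2 = -4*2/3 = -8/3 ≈ -2.6667)
(40*V)*P = (40*(-22))*(-8/3) = -880*(-8/3) = 7040/3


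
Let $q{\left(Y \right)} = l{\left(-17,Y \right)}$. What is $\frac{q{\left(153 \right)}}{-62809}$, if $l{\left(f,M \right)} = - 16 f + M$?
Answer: $- \frac{425}{62809} \approx -0.0067665$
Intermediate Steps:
$l{\left(f,M \right)} = M - 16 f$
$q{\left(Y \right)} = 272 + Y$ ($q{\left(Y \right)} = Y - -272 = Y + 272 = 272 + Y$)
$\frac{q{\left(153 \right)}}{-62809} = \frac{272 + 153}{-62809} = 425 \left(- \frac{1}{62809}\right) = - \frac{425}{62809}$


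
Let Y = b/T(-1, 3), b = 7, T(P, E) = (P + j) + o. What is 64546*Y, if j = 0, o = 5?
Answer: 225911/2 ≈ 1.1296e+5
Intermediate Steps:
T(P, E) = 5 + P (T(P, E) = (P + 0) + 5 = P + 5 = 5 + P)
Y = 7/4 (Y = 7/(5 - 1) = 7/4 ≈ 1.7500)
64546*Y = 64546*(7/4) = 225911/2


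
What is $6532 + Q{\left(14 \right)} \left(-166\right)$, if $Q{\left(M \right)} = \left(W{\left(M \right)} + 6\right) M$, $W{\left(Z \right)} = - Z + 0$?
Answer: $25124$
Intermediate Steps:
$W{\left(Z \right)} = - Z$
$Q{\left(M \right)} = M \left(6 - M\right)$ ($Q{\left(M \right)} = \left(- M + 6\right) M = \left(6 - M\right) M = M \left(6 - M\right)$)
$6532 + Q{\left(14 \right)} \left(-166\right) = 6532 + 14 \left(6 - 14\right) \left(-166\right) = 6532 + 14 \left(-8\right) \left(-166\right) = 6532 - -18592 = 6532 + 18592 = 25124$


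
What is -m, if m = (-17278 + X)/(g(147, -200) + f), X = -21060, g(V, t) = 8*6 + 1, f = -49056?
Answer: -38338/49007 ≈ -0.78230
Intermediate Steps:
g(V, t) = 49 (g(V, t) = 48 + 1 = 49)
m = 38338/49007 (m = (-17278 - 21060)/(49 - 49056) = -38338/(-49007) = -38338*(-1/49007) = 38338/49007 ≈ 0.78230)
-m = -1*38338/49007 = -38338/49007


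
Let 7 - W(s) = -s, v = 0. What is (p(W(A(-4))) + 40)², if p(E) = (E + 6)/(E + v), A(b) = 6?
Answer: 290521/169 ≈ 1719.1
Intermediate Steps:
W(s) = 7 + s (W(s) = 7 - (-1)*s = 7 + s)
p(E) = (6 + E)/E (p(E) = (E + 6)/(E + 0) = (6 + E)/E)
(p(W(A(-4))) + 40)² = ((6 + (7 + 6))/(7 + 6) + 40)² = ((6 + 13)/13 + 40)² = ((1/13)*19 + 40)² = (19/13 + 40)² = (539/13)² = 290521/169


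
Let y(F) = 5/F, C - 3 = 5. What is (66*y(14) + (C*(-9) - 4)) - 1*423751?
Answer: -2966624/7 ≈ -4.2380e+5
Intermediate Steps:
C = 8 (C = 3 + 5 = 8)
(66*y(14) + (C*(-9) - 4)) - 1*423751 = (66*(5/14) + (8*(-9) - 4)) - 1*423751 = (66*(5*(1/14)) + (-72 - 4)) - 423751 = (66*(5/14) - 76) - 423751 = (165/7 - 76) - 423751 = -367/7 - 423751 = -2966624/7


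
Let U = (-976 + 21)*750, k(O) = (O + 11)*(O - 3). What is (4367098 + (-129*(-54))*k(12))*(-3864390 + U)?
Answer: -26609212598400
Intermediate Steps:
k(O) = (-3 + O)*(11 + O) (k(O) = (11 + O)*(-3 + O) = (-3 + O)*(11 + O))
U = -716250 (U = -955*750 = -716250)
(4367098 + (-129*(-54))*k(12))*(-3864390 + U) = (4367098 + (-129*(-54))*(-33 + 12² + 8*12))*(-3864390 - 716250) = (4367098 + 6966*(-33 + 144 + 96))*(-4580640) = (4367098 + 6966*207)*(-4580640) = (4367098 + 1441962)*(-4580640) = 5809060*(-4580640) = -26609212598400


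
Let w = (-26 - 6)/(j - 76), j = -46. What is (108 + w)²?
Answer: 43612816/3721 ≈ 11721.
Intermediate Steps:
w = 16/61 (w = (-26 - 6)/(-46 - 76) = -32/(-122) = -32*(-1/122) = 16/61 ≈ 0.26230)
(108 + w)² = (108 + 16/61)² = (6604/61)² = 43612816/3721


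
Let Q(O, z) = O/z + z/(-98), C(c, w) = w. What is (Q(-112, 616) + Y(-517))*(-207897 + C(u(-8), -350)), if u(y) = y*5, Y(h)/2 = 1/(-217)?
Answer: 3219498620/2387 ≈ 1.3488e+6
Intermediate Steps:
Y(h) = -2/217 (Y(h) = 2/(-217) = 2*(-1/217) = -2/217)
u(y) = 5*y
Q(O, z) = -z/98 + O/z (Q(O, z) = O/z + z*(-1/98) = O/z - z/98 = -z/98 + O/z)
(Q(-112, 616) + Y(-517))*(-207897 + C(u(-8), -350)) = ((-1/98*616 - 112/616) - 2/217)*(-207897 - 350) = ((-44/7 - 112*1/616) - 2/217)*(-208247) = ((-44/7 - 2/11) - 2/217)*(-208247) = (-498/77 - 2/217)*(-208247) = -15460/2387*(-208247) = 3219498620/2387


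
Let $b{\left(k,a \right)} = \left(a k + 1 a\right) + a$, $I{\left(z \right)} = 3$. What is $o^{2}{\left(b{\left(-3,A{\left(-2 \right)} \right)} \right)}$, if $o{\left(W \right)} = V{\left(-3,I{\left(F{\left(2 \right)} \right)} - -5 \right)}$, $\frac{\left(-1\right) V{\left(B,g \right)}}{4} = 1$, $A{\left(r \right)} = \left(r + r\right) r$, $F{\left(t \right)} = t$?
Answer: $16$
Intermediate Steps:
$A{\left(r \right)} = 2 r^{2}$ ($A{\left(r \right)} = 2 r r = 2 r^{2}$)
$b{\left(k,a \right)} = 2 a + a k$ ($b{\left(k,a \right)} = \left(a k + a\right) + a = \left(a + a k\right) + a = 2 a + a k$)
$V{\left(B,g \right)} = -4$ ($V{\left(B,g \right)} = \left(-4\right) 1 = -4$)
$o{\left(W \right)} = -4$
$o^{2}{\left(b{\left(-3,A{\left(-2 \right)} \right)} \right)} = \left(-4\right)^{2} = 16$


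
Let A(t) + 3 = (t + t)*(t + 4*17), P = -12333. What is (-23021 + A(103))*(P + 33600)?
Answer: 259499934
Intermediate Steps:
A(t) = -3 + 2*t*(68 + t) (A(t) = -3 + (t + t)*(t + 4*17) = -3 + (2*t)*(t + 68) = -3 + (2*t)*(68 + t) = -3 + 2*t*(68 + t))
(-23021 + A(103))*(P + 33600) = (-23021 + (-3 + 2*103² + 136*103))*(-12333 + 33600) = (-23021 + (-3 + 2*10609 + 14008))*21267 = (-23021 + (-3 + 21218 + 14008))*21267 = (-23021 + 35223)*21267 = 12202*21267 = 259499934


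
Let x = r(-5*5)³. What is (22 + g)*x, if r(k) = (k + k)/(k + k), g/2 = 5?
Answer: 32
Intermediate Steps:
g = 10 (g = 2*5 = 10)
r(k) = 1 (r(k) = (2*k)/((2*k)) = (2*k)*(1/(2*k)) = 1)
x = 1 (x = 1³ = 1)
(22 + g)*x = (22 + 10)*1 = 32*1 = 32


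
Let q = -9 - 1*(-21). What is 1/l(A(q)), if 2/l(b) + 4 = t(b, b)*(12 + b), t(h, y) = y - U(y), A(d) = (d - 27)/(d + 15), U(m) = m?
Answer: -2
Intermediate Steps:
q = 12 (q = -9 + 21 = 12)
A(d) = (-27 + d)/(15 + d)
t(h, y) = 0 (t(h, y) = y - y = 0)
l(b) = -½ (l(b) = 2/(-4 + 0*(12 + b)) = 2/(-4 + 0) = 2/(-4) = 2*(-¼) = -½)
1/l(A(q)) = 1/(-½) = -2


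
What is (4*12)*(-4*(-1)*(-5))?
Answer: -960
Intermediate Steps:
(4*12)*(-4*(-1)*(-5)) = 48*(4*(-5)) = 48*(-20) = -960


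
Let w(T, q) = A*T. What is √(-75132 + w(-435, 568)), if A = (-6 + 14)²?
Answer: 2*I*√25743 ≈ 320.89*I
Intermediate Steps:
A = 64 (A = 8² = 64)
w(T, q) = 64*T
√(-75132 + w(-435, 568)) = √(-75132 + 64*(-435)) = √(-75132 - 27840) = √(-102972) = 2*I*√25743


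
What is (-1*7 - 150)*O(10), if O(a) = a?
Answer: -1570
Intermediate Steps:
(-1*7 - 150)*O(10) = (-1*7 - 150)*10 = (-7 - 150)*10 = -157*10 = -1570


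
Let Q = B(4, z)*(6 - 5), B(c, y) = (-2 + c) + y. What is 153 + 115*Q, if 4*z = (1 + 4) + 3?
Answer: 613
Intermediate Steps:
z = 2 (z = ((1 + 4) + 3)/4 = (5 + 3)/4 = (¼)*8 = 2)
B(c, y) = -2 + c + y
Q = 4 (Q = (-2 + 4 + 2)*(6 - 5) = 4*1 = 4)
153 + 115*Q = 153 + 115*4 = 153 + 460 = 613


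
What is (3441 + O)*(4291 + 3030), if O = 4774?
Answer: 60142015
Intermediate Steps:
(3441 + O)*(4291 + 3030) = (3441 + 4774)*(4291 + 3030) = 8215*7321 = 60142015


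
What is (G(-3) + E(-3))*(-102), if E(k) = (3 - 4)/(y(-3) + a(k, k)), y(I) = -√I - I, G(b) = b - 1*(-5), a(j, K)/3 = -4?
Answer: 102*(-2*√3 + 19*I)/(√3 - 9*I) ≈ -214.93 + 2.1032*I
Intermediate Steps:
a(j, K) = -12 (a(j, K) = 3*(-4) = -12)
G(b) = 5 + b (G(b) = b + 5 = 5 + b)
y(I) = -I - √I
E(k) = -1/(-9 - I*√3) (E(k) = (3 - 4)/((-1*(-3) - √(-3)) - 12) = -1/((3 - I*√3) - 12) = -1/(-9 - I*√3))
(G(-3) + E(-3))*(-102) = ((5 - 3) + (3/28 - I*√3/84))*(-102) = (2 + (3/28 - I*√3/84))*(-102) = (59/28 - I*√3/84)*(-102) = -3009/14 + 17*I*√3/14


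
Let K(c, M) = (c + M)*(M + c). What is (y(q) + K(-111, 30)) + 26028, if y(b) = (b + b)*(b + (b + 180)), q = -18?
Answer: 27405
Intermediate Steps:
K(c, M) = (M + c)**2 (K(c, M) = (M + c)*(M + c) = (M + c)**2)
y(b) = 2*b*(180 + 2*b) (y(b) = (2*b)*(b + (180 + b)) = (2*b)*(180 + 2*b) = 2*b*(180 + 2*b))
(y(q) + K(-111, 30)) + 26028 = (4*(-18)*(90 - 18) + (30 - 111)**2) + 26028 = (4*(-18)*72 + (-81)**2) + 26028 = (-5184 + 6561) + 26028 = 1377 + 26028 = 27405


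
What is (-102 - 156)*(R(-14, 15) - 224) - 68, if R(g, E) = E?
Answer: 53854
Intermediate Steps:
(-102 - 156)*(R(-14, 15) - 224) - 68 = (-102 - 156)*(15 - 224) - 68 = -258*(-209) - 68 = 53922 - 68 = 53854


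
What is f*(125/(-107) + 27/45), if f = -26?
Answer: 7904/535 ≈ 14.774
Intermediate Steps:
f*(125/(-107) + 27/45) = -26*(125/(-107) + 27/45) = -26*(125*(-1/107) + 27*(1/45)) = -26*(-125/107 + 3/5) = -26*(-304/535) = 7904/535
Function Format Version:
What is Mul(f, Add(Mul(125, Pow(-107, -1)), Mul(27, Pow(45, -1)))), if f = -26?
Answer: Rational(7904, 535) ≈ 14.774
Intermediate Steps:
Mul(f, Add(Mul(125, Pow(-107, -1)), Mul(27, Pow(45, -1)))) = Mul(-26, Add(Mul(125, Pow(-107, -1)), Mul(27, Pow(45, -1)))) = Mul(-26, Add(Mul(125, Rational(-1, 107)), Mul(27, Rational(1, 45)))) = Mul(-26, Add(Rational(-125, 107), Rational(3, 5))) = Mul(-26, Rational(-304, 535)) = Rational(7904, 535)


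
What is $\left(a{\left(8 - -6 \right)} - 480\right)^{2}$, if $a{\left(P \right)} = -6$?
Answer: $236196$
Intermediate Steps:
$\left(a{\left(8 - -6 \right)} - 480\right)^{2} = \left(-6 - 480\right)^{2} = \left(-486\right)^{2} = 236196$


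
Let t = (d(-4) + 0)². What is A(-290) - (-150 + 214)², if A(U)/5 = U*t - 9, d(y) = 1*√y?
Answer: 1659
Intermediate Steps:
d(y) = √y
t = -4 (t = (√(-4) + 0)² = (2*I + 0)² = (2*I)² = -4)
A(U) = -45 - 20*U (A(U) = 5*(U*(-4) - 9) = 5*(-4*U - 9) = 5*(-9 - 4*U) = -45 - 20*U)
A(-290) - (-150 + 214)² = (-45 - 20*(-290)) - (-150 + 214)² = (-45 + 5800) - 1*64² = 5755 - 1*4096 = 5755 - 4096 = 1659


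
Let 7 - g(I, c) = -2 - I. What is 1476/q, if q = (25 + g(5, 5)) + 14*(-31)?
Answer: -1476/395 ≈ -3.7367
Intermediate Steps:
g(I, c) = 9 + I (g(I, c) = 7 - (-2 - I) = 7 + (2 + I) = 9 + I)
q = -395 (q = (25 + (9 + 5)) + 14*(-31) = (25 + 14) - 434 = 39 - 434 = -395)
1476/q = 1476/(-395) = 1476*(-1/395) = -1476/395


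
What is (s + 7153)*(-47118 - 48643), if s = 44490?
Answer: -4945385323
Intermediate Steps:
(s + 7153)*(-47118 - 48643) = (44490 + 7153)*(-47118 - 48643) = 51643*(-95761) = -4945385323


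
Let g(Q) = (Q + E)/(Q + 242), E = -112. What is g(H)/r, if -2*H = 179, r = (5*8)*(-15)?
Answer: 403/183000 ≈ 0.0022022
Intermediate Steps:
r = -600 (r = 40*(-15) = -600)
H = -179/2 (H = -½*179 = -179/2 ≈ -89.500)
g(Q) = (-112 + Q)/(242 + Q) (g(Q) = (Q - 112)/(Q + 242) = (-112 + Q)/(242 + Q))
g(H)/r = ((-112 - 179/2)/(242 - 179/2))/(-600) = (-403/2/(305/2))*(-1/600) = ((2/305)*(-403/2))*(-1/600) = -403/305*(-1/600) = 403/183000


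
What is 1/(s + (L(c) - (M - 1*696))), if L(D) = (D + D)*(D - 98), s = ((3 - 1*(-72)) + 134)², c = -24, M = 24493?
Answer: 1/25740 ≈ 3.8850e-5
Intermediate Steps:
s = 43681 (s = ((3 + 72) + 134)² = (75 + 134)² = 209² = 43681)
L(D) = 2*D*(-98 + D) (L(D) = (2*D)*(-98 + D) = 2*D*(-98 + D))
1/(s + (L(c) - (M - 1*696))) = 1/(43681 + (2*(-24)*(-98 - 24) - (24493 - 1*696))) = 1/(43681 + (2*(-24)*(-122) - (24493 - 696))) = 1/(43681 + (5856 - 1*23797)) = 1/(43681 + (5856 - 23797)) = 1/(43681 - 17941) = 1/25740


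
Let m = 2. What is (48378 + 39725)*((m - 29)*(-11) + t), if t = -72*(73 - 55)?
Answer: -88014897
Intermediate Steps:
t = -1296 (t = -72*18 = -1296)
(48378 + 39725)*((m - 29)*(-11) + t) = (48378 + 39725)*((2 - 29)*(-11) - 1296) = 88103*(-27*(-11) - 1296) = 88103*(297 - 1296) = 88103*(-999) = -88014897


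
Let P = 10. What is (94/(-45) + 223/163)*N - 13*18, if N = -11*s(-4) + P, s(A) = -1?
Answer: -609139/2445 ≈ -249.14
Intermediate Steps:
N = 21 (N = -11*(-1) + 10 = 11 + 10 = 21)
(94/(-45) + 223/163)*N - 13*18 = (94/(-45) + 223/163)*21 - 13*18 = (94*(-1/45) + 223*(1/163))*21 - 234 = (-94/45 + 223/163)*21 - 234 = -5287/7335*21 - 234 = -37009/2445 - 234 = -609139/2445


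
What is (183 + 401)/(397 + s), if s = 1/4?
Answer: 2336/1589 ≈ 1.4701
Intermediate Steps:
s = 1/4 ≈ 0.25000
(183 + 401)/(397 + s) = (183 + 401)/(397 + 1/4) = 584/(1589/4) = 584*(4/1589) = 2336/1589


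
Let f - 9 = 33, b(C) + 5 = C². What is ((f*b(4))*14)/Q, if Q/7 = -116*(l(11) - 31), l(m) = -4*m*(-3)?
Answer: -231/2929 ≈ -0.078866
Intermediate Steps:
b(C) = -5 + C²
f = 42 (f = 9 + 33 = 42)
l(m) = 12*m
Q = -82012 (Q = 7*(-116*(12*11 - 31)) = 7*(-116*(132 - 31)) = 7*(-116*101) = 7*(-11716) = -82012)
((f*b(4))*14)/Q = ((42*(-5 + 4²))*14)/(-82012) = ((42*(-5 + 16))*14)*(-1/82012) = ((42*11)*14)*(-1/82012) = (462*14)*(-1/82012) = 6468*(-1/82012) = -231/2929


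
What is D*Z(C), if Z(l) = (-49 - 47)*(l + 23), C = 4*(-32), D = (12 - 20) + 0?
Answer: -80640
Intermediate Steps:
D = -8 (D = -8 + 0 = -8)
C = -128
Z(l) = -2208 - 96*l (Z(l) = -96*(23 + l) = -2208 - 96*l)
D*Z(C) = -8*(-2208 - 96*(-128)) = -8*(-2208 + 12288) = -8*10080 = -80640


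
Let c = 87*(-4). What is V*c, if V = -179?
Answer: 62292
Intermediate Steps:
c = -348
V*c = -179*(-348) = 62292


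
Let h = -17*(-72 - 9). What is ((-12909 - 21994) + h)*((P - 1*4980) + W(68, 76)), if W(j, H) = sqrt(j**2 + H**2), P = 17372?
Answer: -415454192 - 670520*sqrt(26) ≈ -4.1887e+8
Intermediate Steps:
h = 1377 (h = -17*(-81) = 1377)
W(j, H) = sqrt(H**2 + j**2)
((-12909 - 21994) + h)*((P - 1*4980) + W(68, 76)) = ((-12909 - 21994) + 1377)*((17372 - 1*4980) + sqrt(76**2 + 68**2)) = (-34903 + 1377)*((17372 - 4980) + sqrt(5776 + 4624)) = -33526*(12392 + sqrt(10400)) = -33526*(12392 + 20*sqrt(26)) = -415454192 - 670520*sqrt(26)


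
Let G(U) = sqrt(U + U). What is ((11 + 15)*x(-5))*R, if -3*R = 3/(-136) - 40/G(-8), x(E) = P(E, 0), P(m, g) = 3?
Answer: 39/68 - 260*I ≈ 0.57353 - 260.0*I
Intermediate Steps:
x(E) = 3
G(U) = sqrt(2)*sqrt(U) (G(U) = sqrt(2*U) = sqrt(2)*sqrt(U))
R = 1/136 - 10*I/3 (R = -(3/(-136) - 40*(-I/4))/3 = -(3*(-1/136) - 40*(-I/4))/3 = -(-3/136 - 40*(-I/4))/3 = -(-3/136 - (-10)*I)/3 = -(-3/136 + 10*I)/3 = 1/136 - 10*I/3 ≈ 0.0073529 - 3.3333*I)
((11 + 15)*x(-5))*R = ((11 + 15)*3)*(1/136 - 10*I/3) = (26*3)*(1/136 - 10*I/3) = 78*(1/136 - 10*I/3) = 39/68 - 260*I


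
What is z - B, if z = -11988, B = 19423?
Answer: -31411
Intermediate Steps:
z - B = -11988 - 1*19423 = -11988 - 19423 = -31411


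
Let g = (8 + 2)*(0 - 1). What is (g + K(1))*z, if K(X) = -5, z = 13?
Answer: -195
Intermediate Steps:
g = -10 (g = 10*(-1) = -10)
(g + K(1))*z = (-10 - 5)*13 = -15*13 = -195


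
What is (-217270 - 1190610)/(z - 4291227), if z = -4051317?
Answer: 175985/1042818 ≈ 0.16876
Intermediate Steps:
(-217270 - 1190610)/(z - 4291227) = (-217270 - 1190610)/(-4051317 - 4291227) = -1407880/(-8342544) = -1407880*(-1/8342544) = 175985/1042818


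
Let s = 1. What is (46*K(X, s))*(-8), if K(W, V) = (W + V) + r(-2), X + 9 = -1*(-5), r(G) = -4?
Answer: 2576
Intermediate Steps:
X = -4 (X = -9 - 1*(-5) = -9 + 5 = -4)
K(W, V) = -4 + V + W (K(W, V) = (W + V) - 4 = (V + W) - 4 = -4 + V + W)
(46*K(X, s))*(-8) = (46*(-4 + 1 - 4))*(-8) = (46*(-7))*(-8) = -322*(-8) = 2576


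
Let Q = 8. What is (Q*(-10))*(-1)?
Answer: 80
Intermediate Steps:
(Q*(-10))*(-1) = (8*(-10))*(-1) = -80*(-1) = 80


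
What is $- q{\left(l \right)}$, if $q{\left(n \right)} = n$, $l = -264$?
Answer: $264$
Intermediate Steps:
$- q{\left(l \right)} = \left(-1\right) \left(-264\right) = 264$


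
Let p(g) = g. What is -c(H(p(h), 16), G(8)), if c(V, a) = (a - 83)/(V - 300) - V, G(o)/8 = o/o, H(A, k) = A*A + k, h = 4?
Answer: 8501/268 ≈ 31.720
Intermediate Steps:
H(A, k) = k + A² (H(A, k) = A² + k = k + A²)
G(o) = 8 (G(o) = 8*(o/o) = 8*1 = 8)
c(V, a) = -V + (-83 + a)/(-300 + V) (c(V, a) = (-83 + a)/(-300 + V) - V = -V + (-83 + a)/(-300 + V))
-c(H(p(h), 16), G(8)) = -(-83 + 8 - (16 + 4²)² + 300*(16 + 4²))/(-300 + (16 + 4²)) = -(-83 + 8 - (16 + 16)² + 300*(16 + 16))/(-300 + (16 + 16)) = -(-83 + 8 - 1*32² + 300*32)/(-300 + 32) = -(-83 + 8 - 1*1024 + 9600)/(-268) = -(-1)*(-83 + 8 - 1024 + 9600)/268 = -(-1)*8501/268 = -1*(-8501/268) = 8501/268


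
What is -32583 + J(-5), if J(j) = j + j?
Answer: -32593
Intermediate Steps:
J(j) = 2*j
-32583 + J(-5) = -32583 + 2*(-5) = -32583 - 10 = -32593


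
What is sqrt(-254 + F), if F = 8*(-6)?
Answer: I*sqrt(302) ≈ 17.378*I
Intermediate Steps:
F = -48
sqrt(-254 + F) = sqrt(-254 - 48) = sqrt(-302) = I*sqrt(302)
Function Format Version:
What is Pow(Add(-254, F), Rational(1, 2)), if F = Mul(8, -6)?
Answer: Mul(I, Pow(302, Rational(1, 2))) ≈ Mul(17.378, I)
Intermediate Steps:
F = -48
Pow(Add(-254, F), Rational(1, 2)) = Pow(Add(-254, -48), Rational(1, 2)) = Pow(-302, Rational(1, 2)) = Mul(I, Pow(302, Rational(1, 2)))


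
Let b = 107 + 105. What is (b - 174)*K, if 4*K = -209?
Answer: -3971/2 ≈ -1985.5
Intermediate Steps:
K = -209/4 (K = (¼)*(-209) = -209/4 ≈ -52.250)
b = 212
(b - 174)*K = (212 - 174)*(-209/4) = 38*(-209/4) = -3971/2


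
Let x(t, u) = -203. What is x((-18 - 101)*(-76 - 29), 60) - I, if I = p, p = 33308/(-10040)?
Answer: -501203/2510 ≈ -199.68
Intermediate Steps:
p = -8327/2510 (p = 33308*(-1/10040) = -8327/2510 ≈ -3.3175)
I = -8327/2510 ≈ -3.3175
x((-18 - 101)*(-76 - 29), 60) - I = -203 - 1*(-8327/2510) = -203 + 8327/2510 = -501203/2510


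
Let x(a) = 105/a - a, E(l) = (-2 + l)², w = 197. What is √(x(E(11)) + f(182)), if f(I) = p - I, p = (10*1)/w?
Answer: 2*I*√205628403/1773 ≈ 16.176*I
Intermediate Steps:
p = 10/197 (p = (10*1)/197 = 10*(1/197) = 10/197 ≈ 0.050761)
x(a) = -a + 105/a
f(I) = 10/197 - I
√(x(E(11)) + f(182)) = √((-(-2 + 11)² + 105/((-2 + 11)²)) + (10/197 - 1*182)) = √((-1*9² + 105/(9²)) + (10/197 - 182)) = √((-1*81 + 105/81) - 35844/197) = √((-81 + 105*(1/81)) - 35844/197) = √((-81 + 35/27) - 35844/197) = √(-2152/27 - 35844/197) = √(-1391732/5319) = 2*I*√205628403/1773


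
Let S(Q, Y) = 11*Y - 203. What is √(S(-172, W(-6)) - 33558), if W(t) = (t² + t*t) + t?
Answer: I*√33035 ≈ 181.76*I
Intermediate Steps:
W(t) = t + 2*t² (W(t) = (t² + t²) + t = 2*t² + t = t + 2*t²)
S(Q, Y) = -203 + 11*Y
√(S(-172, W(-6)) - 33558) = √((-203 + 11*(-6*(1 + 2*(-6)))) - 33558) = √((-203 + 11*(-6*(1 - 12))) - 33558) = √((-203 + 11*(-6*(-11))) - 33558) = √((-203 + 11*66) - 33558) = √((-203 + 726) - 33558) = √(523 - 33558) = √(-33035) = I*√33035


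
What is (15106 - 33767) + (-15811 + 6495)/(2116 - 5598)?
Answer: -32484143/1741 ≈ -18658.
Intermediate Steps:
(15106 - 33767) + (-15811 + 6495)/(2116 - 5598) = -18661 - 9316/(-3482) = -18661 - 9316*(-1/3482) = -18661 + 4658/1741 = -32484143/1741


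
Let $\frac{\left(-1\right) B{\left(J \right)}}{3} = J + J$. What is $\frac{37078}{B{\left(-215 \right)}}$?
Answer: $\frac{18539}{645} \approx 28.743$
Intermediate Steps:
$B{\left(J \right)} = - 6 J$ ($B{\left(J \right)} = - 3 \left(J + J\right) = - 3 \cdot 2 J = - 6 J$)
$\frac{37078}{B{\left(-215 \right)}} = \frac{37078}{\left(-6\right) \left(-215\right)} = \frac{37078}{1290} = 37078 \cdot \frac{1}{1290} = \frac{18539}{645}$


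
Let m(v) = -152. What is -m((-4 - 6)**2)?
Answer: 152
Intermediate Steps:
-m((-4 - 6)**2) = -1*(-152) = 152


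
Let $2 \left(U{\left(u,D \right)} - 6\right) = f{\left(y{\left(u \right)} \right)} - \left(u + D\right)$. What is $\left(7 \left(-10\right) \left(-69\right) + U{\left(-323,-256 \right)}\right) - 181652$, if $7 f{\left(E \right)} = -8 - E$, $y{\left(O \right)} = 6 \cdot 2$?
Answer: $- \frac{2471391}{14} \approx -1.7653 \cdot 10^{5}$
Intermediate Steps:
$y{\left(O \right)} = 12$
$f{\left(E \right)} = - \frac{8}{7} - \frac{E}{7}$ ($f{\left(E \right)} = \frac{-8 - E}{7} = - \frac{8}{7} - \frac{E}{7}$)
$U{\left(u,D \right)} = \frac{32}{7} - \frac{D}{2} - \frac{u}{2}$ ($U{\left(u,D \right)} = 6 + \frac{\left(- \frac{8}{7} - \frac{12}{7}\right) - \left(u + D\right)}{2} = 6 + \frac{\left(- \frac{8}{7} - \frac{12}{7}\right) - \left(D + u\right)}{2} = 6 + \frac{- \frac{20}{7} - \left(D + u\right)}{2} = 6 + \frac{- \frac{20}{7} - D - u}{2} = 6 - \left(\frac{10}{7} + \frac{D}{2} + \frac{u}{2}\right) = \frac{32}{7} - \frac{D}{2} - \frac{u}{2}$)
$\left(7 \left(-10\right) \left(-69\right) + U{\left(-323,-256 \right)}\right) - 181652 = \left(7 \left(-10\right) \left(-69\right) - - \frac{4117}{14}\right) - 181652 = \left(\left(-70\right) \left(-69\right) + \left(\frac{32}{7} + 128 + \frac{323}{2}\right)\right) - 181652 = \left(4830 + \frac{4117}{14}\right) - 181652 = \frac{71737}{14} - 181652 = - \frac{2471391}{14}$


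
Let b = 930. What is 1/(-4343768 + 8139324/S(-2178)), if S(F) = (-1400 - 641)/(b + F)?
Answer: 157/99403528 ≈ 1.5794e-6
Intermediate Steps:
S(F) = -2041/(930 + F) (S(F) = (-1400 - 641)/(930 + F) = -2041/(930 + F))
1/(-4343768 + 8139324/S(-2178)) = 1/(-4343768 + 8139324/((-2041/(930 - 2178)))) = 1/(-4343768 + 8139324/((-2041/(-1248)))) = 1/(-4343768 + 8139324/((-2041*(-1/1248)))) = 1/(-4343768 + 8139324/(157/96)) = 1/(-4343768 + 8139324*(96/157)) = 1/(-4343768 + 781375104/157) = 1/(99403528/157) = 157/99403528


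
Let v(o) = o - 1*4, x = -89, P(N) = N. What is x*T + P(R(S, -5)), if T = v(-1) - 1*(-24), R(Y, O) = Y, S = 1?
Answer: -1690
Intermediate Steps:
v(o) = -4 + o (v(o) = o - 4 = -4 + o)
T = 19 (T = (-4 - 1) - 1*(-24) = -5 + 24 = 19)
x*T + P(R(S, -5)) = -89*19 + 1 = -1691 + 1 = -1690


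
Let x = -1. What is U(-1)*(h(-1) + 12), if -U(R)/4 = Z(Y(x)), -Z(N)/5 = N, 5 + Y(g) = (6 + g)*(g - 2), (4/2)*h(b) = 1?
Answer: -5000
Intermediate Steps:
h(b) = 1/2 (h(b) = (1/2)*1 = 1/2)
Y(g) = -5 + (-2 + g)*(6 + g) (Y(g) = -5 + (6 + g)*(g - 2) = -5 + (6 + g)*(-2 + g) = -5 + (-2 + g)*(6 + g))
Z(N) = -5*N
U(R) = -400 (U(R) = -(-20)*(-17 + (-1)**2 + 4*(-1)) = -(-20)*(-17 + 1 - 4) = -(-20)*(-20) = -4*100 = -400)
U(-1)*(h(-1) + 12) = -400*(1/2 + 12) = -400*25/2 = -5000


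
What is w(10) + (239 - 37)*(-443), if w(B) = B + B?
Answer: -89466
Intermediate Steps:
w(B) = 2*B
w(10) + (239 - 37)*(-443) = 2*10 + (239 - 37)*(-443) = 20 + 202*(-443) = 20 - 89486 = -89466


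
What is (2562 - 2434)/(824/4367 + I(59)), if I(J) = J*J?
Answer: 558976/15202351 ≈ 0.036769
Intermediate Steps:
I(J) = J²
(2562 - 2434)/(824/4367 + I(59)) = (2562 - 2434)/(824/4367 + 59²) = 128/(824*(1/4367) + 3481) = 128/(824/4367 + 3481) = 128/(15202351/4367) = 128*(4367/15202351) = 558976/15202351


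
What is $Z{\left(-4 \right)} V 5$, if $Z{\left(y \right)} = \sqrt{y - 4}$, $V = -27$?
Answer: $- 270 i \sqrt{2} \approx - 381.84 i$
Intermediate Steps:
$Z{\left(y \right)} = \sqrt{-4 + y}$
$Z{\left(-4 \right)} V 5 = \sqrt{-4 - 4} \left(-27\right) 5 = \sqrt{-8} \left(-27\right) 5 = 2 i \sqrt{2} \left(-27\right) 5 = - 54 i \sqrt{2} \cdot 5 = - 270 i \sqrt{2}$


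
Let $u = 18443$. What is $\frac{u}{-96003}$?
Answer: $- \frac{18443}{96003} \approx -0.19211$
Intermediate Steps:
$\frac{u}{-96003} = \frac{18443}{-96003} = 18443 \left(- \frac{1}{96003}\right) = - \frac{18443}{96003}$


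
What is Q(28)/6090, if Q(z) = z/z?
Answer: 1/6090 ≈ 0.00016420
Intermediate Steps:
Q(z) = 1
Q(28)/6090 = 1/6090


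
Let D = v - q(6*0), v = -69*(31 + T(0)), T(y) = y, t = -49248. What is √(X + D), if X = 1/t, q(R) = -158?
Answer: I*√3707290982/1368 ≈ 44.508*I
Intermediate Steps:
v = -2139 (v = -69*(31 + 0) = -69*31 = -2139)
X = -1/49248 (X = 1/(-49248) = -1/49248 ≈ -2.0305e-5)
D = -1981 (D = -2139 - 1*(-158) = -2139 + 158 = -1981)
√(X + D) = √(-1/49248 - 1981) = √(-97560289/49248) = I*√3707290982/1368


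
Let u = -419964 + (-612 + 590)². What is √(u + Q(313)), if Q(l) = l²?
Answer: I*√321511 ≈ 567.02*I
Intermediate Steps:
u = -419480 (u = -419964 + (-22)² = -419964 + 484 = -419480)
√(u + Q(313)) = √(-419480 + 313²) = √(-419480 + 97969) = √(-321511) = I*√321511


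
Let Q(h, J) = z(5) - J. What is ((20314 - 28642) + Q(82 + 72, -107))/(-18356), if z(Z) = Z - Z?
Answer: 8221/18356 ≈ 0.44786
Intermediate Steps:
z(Z) = 0
Q(h, J) = -J (Q(h, J) = 0 - J = -J)
((20314 - 28642) + Q(82 + 72, -107))/(-18356) = ((20314 - 28642) - 1*(-107))/(-18356) = (-8328 + 107)*(-1/18356) = -8221*(-1/18356) = 8221/18356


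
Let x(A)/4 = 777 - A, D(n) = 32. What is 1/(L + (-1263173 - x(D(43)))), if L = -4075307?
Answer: -1/5341460 ≈ -1.8721e-7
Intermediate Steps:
x(A) = 3108 - 4*A (x(A) = 4*(777 - A) = 3108 - 4*A)
1/(L + (-1263173 - x(D(43)))) = 1/(-4075307 + (-1263173 - (3108 - 4*32))) = 1/(-4075307 + (-1263173 - (3108 - 128))) = 1/(-4075307 + (-1263173 - 1*2980)) = 1/(-4075307 + (-1263173 - 2980)) = 1/(-4075307 - 1266153) = 1/(-5341460) = -1/5341460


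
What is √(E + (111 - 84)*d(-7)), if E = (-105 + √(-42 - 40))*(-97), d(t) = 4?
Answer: √(10293 - 97*I*√82) ≈ 101.55 - 4.325*I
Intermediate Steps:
E = 10185 - 97*I*√82 (E = (-105 + √(-82))*(-97) = (-105 + I*√82)*(-97) = 10185 - 97*I*√82 ≈ 10185.0 - 878.37*I)
√(E + (111 - 84)*d(-7)) = √((10185 - 97*I*√82) + (111 - 84)*4) = √((10185 - 97*I*√82) + 27*4) = √((10185 - 97*I*√82) + 108) = √(10293 - 97*I*√82)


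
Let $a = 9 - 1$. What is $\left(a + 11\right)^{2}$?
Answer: $361$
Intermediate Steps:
$a = 8$ ($a = 9 - 1 = 8$)
$\left(a + 11\right)^{2} = \left(8 + 11\right)^{2} = 19^{2} = 361$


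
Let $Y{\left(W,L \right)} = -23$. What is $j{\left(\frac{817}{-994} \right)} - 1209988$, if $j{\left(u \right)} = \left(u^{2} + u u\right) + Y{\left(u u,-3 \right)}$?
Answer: $- \frac{597766546709}{494018} \approx -1.21 \cdot 10^{6}$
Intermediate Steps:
$j{\left(u \right)} = -23 + 2 u^{2}$ ($j{\left(u \right)} = \left(u^{2} + u u\right) - 23 = \left(u^{2} + u^{2}\right) - 23 = 2 u^{2} - 23 = -23 + 2 u^{2}$)
$j{\left(\frac{817}{-994} \right)} - 1209988 = \left(-23 + 2 \left(\frac{817}{-994}\right)^{2}\right) - 1209988 = \left(-23 + 2 \left(817 \left(- \frac{1}{994}\right)\right)^{2}\right) - 1209988 = \left(-23 + 2 \left(- \frac{817}{994}\right)^{2}\right) - 1209988 = \left(-23 + 2 \cdot \frac{667489}{988036}\right) - 1209988 = \left(-23 + \frac{667489}{494018}\right) - 1209988 = - \frac{10694925}{494018} - 1209988 = - \frac{597766546709}{494018}$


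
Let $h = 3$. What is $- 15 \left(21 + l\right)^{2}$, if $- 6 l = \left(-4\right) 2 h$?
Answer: $-9375$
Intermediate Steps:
$l = 4$ ($l = - \frac{\left(-4\right) 2 \cdot 3}{6} = - \frac{\left(-8\right) 3}{6} = \left(- \frac{1}{6}\right) \left(-24\right) = 4$)
$- 15 \left(21 + l\right)^{2} = - 15 \left(21 + 4\right)^{2} = - 15 \cdot 25^{2} = \left(-15\right) 625 = -9375$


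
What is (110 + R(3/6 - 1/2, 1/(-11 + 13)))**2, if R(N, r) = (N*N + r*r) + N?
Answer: 194481/16 ≈ 12155.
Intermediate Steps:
R(N, r) = N + N**2 + r**2 (R(N, r) = (N**2 + r**2) + N = N + N**2 + r**2)
(110 + R(3/6 - 1/2, 1/(-11 + 13)))**2 = (110 + ((3/6 - 1/2) + (3/6 - 1/2)**2 + (1/(-11 + 13))**2))**2 = (110 + ((3*(1/6) - 1*1/2) + (3*(1/6) - 1*1/2)**2 + (1/2)**2))**2 = (110 + ((1/2 - 1/2) + (1/2 - 1/2)**2 + (1/2)**2))**2 = (110 + (0 + 0**2 + 1/4))**2 = (110 + (0 + 0 + 1/4))**2 = (110 + 1/4)**2 = (441/4)**2 = 194481/16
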